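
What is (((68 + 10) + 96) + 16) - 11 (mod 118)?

61

68 + 10 = 78
78 + 96 = 174 ≡ 56 (mod 118)
56 + 16 = 72
72 - 11 = 61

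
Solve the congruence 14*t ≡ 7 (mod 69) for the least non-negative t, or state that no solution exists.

35

gcd(14, 69) = 1, so a unique solution mod 69 exists.
14⁻¹ ≡ 5 (mod 69).
t ≡ 5*7 ≡ 35 (mod 69).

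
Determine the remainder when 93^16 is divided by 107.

81

Compute successive squares:
93^1 ≡ 93 (mod 107)
93^2 ≡ 93^2 = 8649 ≡ 89 (mod 107)
93^4 ≡ 89^2 = 7921 ≡ 3 (mod 107)
93^8 ≡ 3^2 = 9 (mod 107)
93^16 ≡ 9^2 = 81 (mod 107)
So 93^16 ≡ 81 (mod 107).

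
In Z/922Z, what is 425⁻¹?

922 = 2*425 + 72
425 = 5*72 + 65
72 = 1*65 + 7
65 = 9*7 + 2
7 = 3*2 + 1
2 = 2*1 + 0
gcd(425, 922) = 1, so the inverse exists.
Back-substitute for 1:
1 = 1*7 − 3*2
  = −3*65 + 28*7
  = 28*72 − 31*65
  = −31*425 + 183*72
  = 183*922 − 397*425
So 425⁻¹ ≡ −397 ≡ 525 (mod 922).

525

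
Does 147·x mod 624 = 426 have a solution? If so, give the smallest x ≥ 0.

126

gcd(147, 624) = 3, and 3 | 426, so solutions exist.
Divide through by 3: 49·x ≡ 142 mod 208.
49⁻¹ ≡ 17 (mod 208).
x ≡ 17·142 ≡ 126 (mod 208).
The smallest non-negative solution is x = 126.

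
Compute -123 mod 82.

41

-123 = -2*82 + 41, so -123 ≡ 41 (mod 82).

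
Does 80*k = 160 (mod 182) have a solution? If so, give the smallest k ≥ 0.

gcd(80, 182) = 2, and 2 | 160, so solutions exist.
Divide through by 2: 40*k ≡ 80 (mod 91).
40⁻¹ ≡ 66 (mod 91).
k ≡ 66*80 ≡ 2 (mod 91).
The smallest non-negative solution is k = 2.

2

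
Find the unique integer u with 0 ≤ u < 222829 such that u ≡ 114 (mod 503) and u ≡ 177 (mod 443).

503⁻¹ mod 443: 503·96 ≡ 1 (mod 443), so 503⁻¹ ≡ 96.
u = 114 + 503·((177 − 114)·96 mod 443) = 114 + 503·289 = 145481.

145481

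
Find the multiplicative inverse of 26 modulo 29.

Run the extended Euclidean algorithm:
29 = 1×26 + 3
26 = 8×3 + 2
3 = 1×2 + 1
2 = 2×1 + 0
gcd(26, 29) = 1, so the inverse exists.
Bézout: 1 = 9×29 − 10×26.
So 26⁻¹ ≡ −10 ≡ 19 (mod 29).

19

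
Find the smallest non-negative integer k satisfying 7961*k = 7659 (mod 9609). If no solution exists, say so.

gcd(7961, 9609) = 1, so a unique solution mod 9609 exists.
7961⁻¹ ≡ 4064 (mod 9609).
k ≡ 4064*7659 ≡ 2625 (mod 9609).

2625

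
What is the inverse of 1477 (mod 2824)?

1021

Run the extended Euclidean algorithm:
2824 = 1×1477 + 1347
1477 = 1×1347 + 130
1347 = 10×130 + 47
130 = 2×47 + 36
47 = 1×36 + 11
36 = 3×11 + 3
11 = 3×3 + 2
3 = 1×2 + 1
2 = 2×1 + 0
gcd(1477, 2824) = 1, so the inverse exists.
Bézout: 1 = −534×2824 + 1021×1477.
So 1477⁻¹ ≡ 1021 (mod 2824).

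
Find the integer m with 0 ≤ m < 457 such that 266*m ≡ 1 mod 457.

390

457 = 1·266 + 191
266 = 1·191 + 75
191 = 2·75 + 41
75 = 1·41 + 34
41 = 1·34 + 7
34 = 4·7 + 6
7 = 1·6 + 1
6 = 6·1 + 0
gcd(266, 457) = 1, so the inverse exists.
Bézout: 1 = 39·457 − 67·266.
So 266⁻¹ ≡ −67 ≡ 390 (mod 457).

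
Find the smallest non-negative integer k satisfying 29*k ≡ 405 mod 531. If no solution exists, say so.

gcd(29, 531) = 1, so a unique solution mod 531 exists.
29⁻¹ ≡ 293 (mod 531).
k ≡ 293*405 ≡ 252 (mod 531).

252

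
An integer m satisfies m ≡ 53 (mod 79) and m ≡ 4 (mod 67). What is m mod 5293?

79⁻¹ mod 67: 79*28 ≡ 1 (mod 67), so 79⁻¹ ≡ 28.
m = 53 + 79*((4 − 53)*28 mod 67) = 53 + 79*35 = 2818.

2818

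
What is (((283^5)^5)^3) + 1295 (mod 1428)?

(283)^5 ≡ 775 (mod 1428)
(775)^5 ≡ 703 (mod 1428)
(703)^3 ≡ 811 (mod 1428)
811 + 1295 = 2106 ≡ 678 (mod 1428)

678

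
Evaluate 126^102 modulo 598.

By square-and-multiply:
102 in binary is 1100110, i.e. 102 = 64 + 32 + 4 + 2.
126^1 ≡ 126 (mod 598)
126^2 ≡ 126^2 = 15876 ≡ 328 (mod 598)
126^4 ≡ 328^2 = 107584 ≡ 542 (mod 598)
126^8 ≡ 542^2 = 293764 ≡ 146 (mod 598)
126^16 ≡ 146^2 = 21316 ≡ 386 (mod 598)
126^32 ≡ 386^2 = 148996 ≡ 94 (mod 598)
126^64 ≡ 94^2 = 8836 ≡ 464 (mod 598)
126^102 = 126^64 · 126^32 · 126^4 · 126^2 ≡ 464 · 94 · 542 · 328 (mod 598).
Accumulate the product:
464 · 94 = 43616 ≡ 560
560 · 542 = 303520 ≡ 334
334 · 328 = 109552 ≡ 118

118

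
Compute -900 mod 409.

327

-900 = -3·409 + 327, so -900 ≡ 327 (mod 409).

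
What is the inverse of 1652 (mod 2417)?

1684

2417 = 1·1652 + 765
1652 = 2·765 + 122
765 = 6·122 + 33
122 = 3·33 + 23
33 = 1·23 + 10
23 = 2·10 + 3
10 = 3·3 + 1
3 = 3·1 + 0
gcd(1652, 2417) = 1, so the inverse exists.
Bézout: 1 = 501·2417 − 733·1652.
So 1652⁻¹ ≡ −733 ≡ 1684 (mod 2417).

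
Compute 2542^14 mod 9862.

2542^1 ≡ 2542 (mod 9862)
2542^2 ≡ 2542^2 = 6461764 ≡ 2154 (mod 9862)
2542^4 ≡ 2154^2 = 4639716 ≡ 4576 (mod 9862)
2542^8 ≡ 4576^2 = 20939776 ≡ 2750 (mod 9862)
2542^14 = 2542^8 × 2542^4 × 2542^2 ≡ 2750 × 4576 × 2154 (mod 9862).
Accumulate the product:
2750 × 4576 = 12584000 ≡ 88
88 × 2154 = 189552 ≡ 2174

2174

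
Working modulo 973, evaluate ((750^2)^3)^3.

407

(750)^2 ≡ 106 (mod 973)
(106)^3 ≡ 64 (mod 973)
(64)^3 ≡ 407 (mod 973)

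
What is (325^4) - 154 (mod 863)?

851

(325)^4 ≡ 142 (mod 863)
142 - 154 = -12 ≡ 851 (mod 863)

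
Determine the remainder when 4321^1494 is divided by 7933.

1494 in binary is 10111010110, i.e. 1494 = 1024 + 256 + 128 + 64 + 16 + 4 + 2.
4321^1 ≡ 4321 (mod 7933)
4321^2 ≡ 4321^2 = 18671041 ≡ 4692 (mod 7933)
4321^4 ≡ 4692^2 = 22014864 ≡ 789 (mod 7933)
4321^8 ≡ 789^2 = 622521 ≡ 3747 (mod 7933)
4321^16 ≡ 3747^2 = 14040009 ≡ 6532 (mod 7933)
4321^32 ≡ 6532^2 = 42667024 ≡ 3350 (mod 7933)
4321^64 ≡ 3350^2 = 11222500 ≡ 5238 (mod 7933)
4321^128 ≡ 5238^2 = 27436644 ≡ 4330 (mod 7933)
4321^256 ≡ 4330^2 = 18748900 ≡ 3221 (mod 7933)
4321^512 ≡ 3221^2 = 10374841 ≡ 6410 (mod 7933)
4321^1024 ≡ 6410^2 = 41088100 ≡ 3093 (mod 7933)
4321^1494 = 4321^1024 · 4321^256 · 4321^128 · 4321^64 · 4321^16 · 4321^4 · 4321^2 ≡ 3093 · 3221 · 4330 · 5238 · 6532 · 789 · 4692 (mod 7933).
Accumulate the product:
3093 · 3221 = 9962553 ≡ 6638
6638 · 4330 = 28742540 ≡ 1281
1281 · 5238 = 6709878 ≡ 6493
6493 · 6532 = 42412276 ≡ 2458
2458 · 789 = 1939362 ≡ 3710
3710 · 4692 = 17407320 ≡ 2318

2318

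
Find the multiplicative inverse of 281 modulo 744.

233

744 = 2×281 + 182
281 = 1×182 + 99
182 = 1×99 + 83
99 = 1×83 + 16
83 = 5×16 + 3
16 = 5×3 + 1
3 = 3×1 + 0
gcd(281, 744) = 1, so the inverse exists.
Back-substitute for 1:
1 = 1×16 − 5×3
  = −5×83 + 26×16
  = 26×99 − 31×83
  = −31×182 + 57×99
  = 57×281 − 88×182
  = −88×744 + 233×281
So 281⁻¹ ≡ 233 (mod 744).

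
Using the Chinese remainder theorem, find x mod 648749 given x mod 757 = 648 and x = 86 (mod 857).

225477

757⁻¹ mod 857: 757×797 ≡ 1 (mod 857), so 757⁻¹ ≡ 797.
x = 648 + 757×((86 − 648)×797 mod 857) = 648 + 757×297 = 225477.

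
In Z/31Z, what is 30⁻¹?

30

31 = 1×30 + 1
30 = 30×1 + 0
gcd(30, 31) = 1, so the inverse exists.
Bézout: 1 = 1×31 − 1×30.
So 30⁻¹ ≡ −1 ≡ 30 (mod 31).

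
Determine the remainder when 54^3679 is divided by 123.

Using repeated squaring:
3679 in binary is 111001011111, i.e. 3679 = 2048 + 1024 + 512 + 64 + 16 + 8 + 4 + 2 + 1.
54^1 ≡ 54 (mod 123)
54^2 ≡ 54^2 = 2916 ≡ 87 (mod 123)
54^4 ≡ 87^2 = 7569 ≡ 66 (mod 123)
54^8 ≡ 66^2 = 4356 ≡ 51 (mod 123)
54^16 ≡ 51^2 = 2601 ≡ 18 (mod 123)
54^32 ≡ 18^2 = 324 ≡ 78 (mod 123)
54^64 ≡ 78^2 = 6084 ≡ 57 (mod 123)
54^128 ≡ 57^2 = 3249 ≡ 51 (mod 123)
54^256 ≡ 51^2 = 2601 ≡ 18 (mod 123)
54^512 ≡ 18^2 = 324 ≡ 78 (mod 123)
54^1024 ≡ 78^2 = 6084 ≡ 57 (mod 123)
54^2048 ≡ 57^2 = 3249 ≡ 51 (mod 123)
54^3679 = 54^2048 · 54^1024 · 54^512 · 54^64 · 54^16 · 54^8 · 54^4 · 54^2 · 54^1 ≡ 51 · 57 · 78 · 57 · 18 · 51 · 66 · 87 · 54 (mod 123).
Accumulate the product:
51 · 57 = 2907 ≡ 78
78 · 78 = 6084 ≡ 57
57 · 57 = 3249 ≡ 51
51 · 18 = 918 ≡ 57
57 · 51 = 2907 ≡ 78
78 · 66 = 5148 ≡ 105
105 · 87 = 9135 ≡ 33
33 · 54 = 1782 ≡ 60

60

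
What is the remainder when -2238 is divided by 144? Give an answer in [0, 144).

66

-2238 = -16*144 + 66, so -2238 ≡ 66 (mod 144).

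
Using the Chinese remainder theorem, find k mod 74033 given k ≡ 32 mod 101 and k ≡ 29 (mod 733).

101⁻¹ mod 733: 101×479 ≡ 1 (mod 733), so 101⁻¹ ≡ 479.
k = 32 + 101×((29 − 32)×479 mod 733) = 32 + 101×29 = 2961.

2961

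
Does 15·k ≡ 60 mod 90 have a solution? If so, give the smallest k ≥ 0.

4

gcd(15, 90) = 15, and 15 | 60, so solutions exist.
Divide through by 15: 1·k mod 6 = 4.
1⁻¹ ≡ 1 (mod 6).
k ≡ 1·4 ≡ 4 (mod 6).
The smallest non-negative solution is k = 4.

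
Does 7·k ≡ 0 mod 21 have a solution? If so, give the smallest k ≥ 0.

0

gcd(7, 21) = 7, and 7 | 0, so solutions exist.
Divide through by 7: 1·k mod 3 = 0.
1⁻¹ ≡ 1 (mod 3).
k ≡ 1·0 ≡ 0 (mod 3).
The smallest non-negative solution is k = 0.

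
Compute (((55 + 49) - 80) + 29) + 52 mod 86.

19

55 + 49 = 104 ≡ 18 (mod 86)
18 - 80 = -62 ≡ 24 (mod 86)
24 + 29 = 53
53 + 52 = 105 ≡ 19 (mod 86)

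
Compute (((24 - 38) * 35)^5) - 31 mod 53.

47

24 - 38 = -14 ≡ 39 (mod 53)
39 * 35 = 1365 ≡ 40 (mod 53)
(40)^5 ≡ 25 (mod 53)
25 - 31 = -6 ≡ 47 (mod 53)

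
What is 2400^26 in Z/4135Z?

26 in binary is 11010, i.e. 26 = 16 + 8 + 2.
2400^1 ≡ 2400 (mod 4135)
2400^2 ≡ 2400^2 = 5760000 ≡ 4080 (mod 4135)
2400^4 ≡ 4080^2 = 16646400 ≡ 3025 (mod 4135)
2400^8 ≡ 3025^2 = 9150625 ≡ 4005 (mod 4135)
2400^16 ≡ 4005^2 = 16040025 ≡ 360 (mod 4135)
2400^26 = 2400^16 × 2400^8 × 2400^2 ≡ 360 × 4005 × 4080 (mod 4135).
Accumulate the product:
360 × 4005 = 1441800 ≡ 2820
2820 × 4080 = 11505600 ≡ 2030

2030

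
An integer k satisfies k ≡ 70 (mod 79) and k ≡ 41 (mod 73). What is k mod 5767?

4494

79⁻¹ mod 73: 79*61 ≡ 1 (mod 73), so 79⁻¹ ≡ 61.
k = 70 + 79*((41 − 70)*61 mod 73) = 70 + 79*56 = 4494.
Check: 4494 mod 79 = 70, 4494 mod 73 = 41. ✓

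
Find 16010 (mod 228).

16010 = 70·228 + 50, so 16010 ≡ 50 (mod 228).

50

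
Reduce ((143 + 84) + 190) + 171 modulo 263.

62

143 + 84 = 227
227 + 190 = 417 ≡ 154 (mod 263)
154 + 171 = 325 ≡ 62 (mod 263)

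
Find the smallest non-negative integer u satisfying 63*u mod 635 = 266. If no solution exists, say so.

gcd(63, 635) = 1, so a unique solution mod 635 exists.
63⁻¹ ≡ 252 (mod 635).
u ≡ 252*266 ≡ 357 (mod 635).

357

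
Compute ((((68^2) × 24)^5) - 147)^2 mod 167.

162

(68)^2 ≡ 115 (mod 167)
115 × 24 = 2760 ≡ 88 (mod 167)
(88)^5 ≡ 97 (mod 167)
97 - 147 = -50 ≡ 117 (mod 167)
(117)^2 ≡ 162 (mod 167)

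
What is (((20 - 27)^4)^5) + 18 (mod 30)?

20 - 27 = -7 ≡ 23 (mod 30)
(23)^4 ≡ 1 (mod 30)
(1)^5 ≡ 1 (mod 30)
1 + 18 = 19

19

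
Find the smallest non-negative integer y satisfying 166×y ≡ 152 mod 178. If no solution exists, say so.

gcd(166, 178) = 2, and 2 | 152, so solutions exist.
Divide through by 2: 83×y mod 89 = 76.
83⁻¹ ≡ 74 (mod 89).
y ≡ 74×76 ≡ 17 (mod 89).
The smallest non-negative solution is y = 17.

17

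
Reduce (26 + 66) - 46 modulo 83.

46

26 + 66 = 92 ≡ 9 (mod 83)
9 - 46 = -37 ≡ 46 (mod 83)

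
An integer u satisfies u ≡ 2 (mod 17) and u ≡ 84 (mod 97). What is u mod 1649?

17⁻¹ mod 97: 17×40 ≡ 1 (mod 97), so 17⁻¹ ≡ 40.
u = 2 + 17×((84 − 2)×40 mod 97) = 2 + 17×79 = 1345.

1345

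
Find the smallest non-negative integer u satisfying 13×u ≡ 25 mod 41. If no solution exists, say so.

gcd(13, 41) = 1, so a unique solution mod 41 exists.
13⁻¹ ≡ 19 (mod 41).
u ≡ 19×25 ≡ 24 (mod 41).

24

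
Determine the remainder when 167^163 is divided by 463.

59

163 in binary is 10100011, i.e. 163 = 128 + 32 + 2 + 1.
167^1 ≡ 167 (mod 463)
167^2 ≡ 167^2 = 27889 ≡ 109 (mod 463)
167^4 ≡ 109^2 = 11881 ≡ 306 (mod 463)
167^8 ≡ 306^2 = 93636 ≡ 110 (mod 463)
167^16 ≡ 110^2 = 12100 ≡ 62 (mod 463)
167^32 ≡ 62^2 = 3844 ≡ 140 (mod 463)
167^64 ≡ 140^2 = 19600 ≡ 154 (mod 463)
167^128 ≡ 154^2 = 23716 ≡ 103 (mod 463)
167^163 = 167^128 · 167^32 · 167^2 · 167^1 ≡ 103 · 140 · 109 · 167 (mod 463).
Accumulate the product:
103 · 140 = 14420 ≡ 67
67 · 109 = 7303 ≡ 358
358 · 167 = 59786 ≡ 59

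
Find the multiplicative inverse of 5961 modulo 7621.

7621 = 1·5961 + 1660
5961 = 3·1660 + 981
1660 = 1·981 + 679
981 = 1·679 + 302
679 = 2·302 + 75
302 = 4·75 + 2
75 = 37·2 + 1
2 = 2·1 + 0
gcd(5961, 7621) = 1, so the inverse exists.
Bézout: 1 = 2941·7621 − 3760·5961.
So 5961⁻¹ ≡ −3760 ≡ 3861 (mod 7621).

3861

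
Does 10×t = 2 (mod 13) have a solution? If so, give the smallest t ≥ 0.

gcd(10, 13) = 1, so a unique solution mod 13 exists.
10⁻¹ ≡ 4 (mod 13).
t ≡ 4×2 ≡ 8 (mod 13).

8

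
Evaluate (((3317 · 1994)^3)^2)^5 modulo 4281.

3317 · 1994 = 6614098 ≡ 4234 (mod 4281)
(4234)^3 ≡ 3202 (mod 4281)
(3202)^2 ≡ 4090 (mod 4281)
(4090)^5 ≡ 28 (mod 4281)

28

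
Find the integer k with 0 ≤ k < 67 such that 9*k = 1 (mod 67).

Run the extended Euclidean algorithm:
67 = 7*9 + 4
9 = 2*4 + 1
4 = 4*1 + 0
gcd(9, 67) = 1, so the inverse exists.
Back-substitute for 1:
1 = 1*9 − 2*4
  = −2*67 + 15*9
So 9⁻¹ ≡ 15 (mod 67).

15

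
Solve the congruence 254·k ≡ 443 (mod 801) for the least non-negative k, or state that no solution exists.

541

gcd(254, 801) = 1, so a unique solution mod 801 exists.
254⁻¹ ≡ 41 (mod 801).
k ≡ 41·443 ≡ 541 (mod 801).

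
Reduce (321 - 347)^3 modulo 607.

321 - 347 = -26 ≡ 581 (mod 607)
(581)^3 ≡ 27 (mod 607)

27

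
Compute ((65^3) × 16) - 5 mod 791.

(65)^3 ≡ 148 (mod 791)
148 × 16 = 2368 ≡ 786 (mod 791)
786 - 5 = 781

781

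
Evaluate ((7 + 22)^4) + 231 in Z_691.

7 + 22 = 29
(29)^4 ≡ 388 (mod 691)
388 + 231 = 619

619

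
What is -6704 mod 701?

306

-6704 = -10*701 + 306, so -6704 ≡ 306 (mod 701).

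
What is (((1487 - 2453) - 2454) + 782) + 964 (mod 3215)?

1487 - 2453 = -966 ≡ 2249 (mod 3215)
2249 - 2454 = -205 ≡ 3010 (mod 3215)
3010 + 782 = 3792 ≡ 577 (mod 3215)
577 + 964 = 1541

1541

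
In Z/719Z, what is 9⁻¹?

80

719 = 79·9 + 8
9 = 1·8 + 1
8 = 8·1 + 0
gcd(9, 719) = 1, so the inverse exists.
Back-substitute for 1:
1 = 1·9 − 1·8
  = −1·719 + 80·9
So 9⁻¹ ≡ 80 (mod 719).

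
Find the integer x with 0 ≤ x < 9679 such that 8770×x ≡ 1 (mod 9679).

2087

By the extended Euclidean algorithm:
9679 = 1*8770 + 909
8770 = 9*909 + 589
909 = 1*589 + 320
589 = 1*320 + 269
320 = 1*269 + 51
269 = 5*51 + 14
51 = 3*14 + 9
14 = 1*9 + 5
9 = 1*5 + 4
5 = 1*4 + 1
4 = 4*1 + 0
gcd(8770, 9679) = 1, so the inverse exists.
Back-substitute for 1:
1 = 1*5 − 1*4
  = −1*9 + 2*5
  = 2*14 − 3*9
  = −3*51 + 11*14
  = 11*269 − 58*51
  = −58*320 + 69*269
  = 69*589 − 127*320
  = −127*909 + 196*589
  = 196*8770 − 1891*909
  = −1891*9679 + 2087*8770
So 8770⁻¹ ≡ 2087 (mod 9679).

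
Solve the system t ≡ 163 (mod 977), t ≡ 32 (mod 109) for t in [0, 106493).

977⁻¹ mod 109: 977*27 ≡ 1 (mod 109), so 977⁻¹ ≡ 27.
t = 163 + 977*((32 − 163)*27 mod 109) = 163 + 977*60 = 58783.

58783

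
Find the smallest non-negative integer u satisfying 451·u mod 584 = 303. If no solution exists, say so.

gcd(451, 584) = 1, so a unique solution mod 584 exists.
451⁻¹ ≡ 483 (mod 584).
u ≡ 483·303 ≡ 349 (mod 584).

349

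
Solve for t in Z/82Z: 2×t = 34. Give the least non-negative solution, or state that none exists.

gcd(2, 82) = 2, and 2 | 34, so solutions exist.
Divide through by 2: 1×t ≡ 17 mod 41.
1⁻¹ ≡ 1 (mod 41).
t ≡ 1×17 ≡ 17 (mod 41).
The smallest non-negative solution is t = 17.

17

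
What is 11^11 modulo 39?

Using repeated squaring:
11 in binary is 1011, i.e. 11 = 8 + 2 + 1.
11^1 ≡ 11 (mod 39)
11^2 ≡ 11^2 = 121 ≡ 4 (mod 39)
11^4 ≡ 4^2 = 16 (mod 39)
11^8 ≡ 16^2 = 256 ≡ 22 (mod 39)
11^11 = 11^8 · 11^2 · 11^1 ≡ 22 · 4 · 11 (mod 39).
Accumulate the product:
22 · 4 = 88 ≡ 10
10 · 11 = 110 ≡ 32

32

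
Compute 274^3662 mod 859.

274^1 ≡ 274 (mod 859)
274^2 ≡ 274^2 = 75076 ≡ 343 (mod 859)
274^4 ≡ 343^2 = 117649 ≡ 825 (mod 859)
274^8 ≡ 825^2 = 680625 ≡ 297 (mod 859)
274^16 ≡ 297^2 = 88209 ≡ 591 (mod 859)
274^32 ≡ 591^2 = 349281 ≡ 527 (mod 859)
274^64 ≡ 527^2 = 277729 ≡ 272 (mod 859)
274^128 ≡ 272^2 = 73984 ≡ 110 (mod 859)
274^256 ≡ 110^2 = 12100 ≡ 74 (mod 859)
274^512 ≡ 74^2 = 5476 ≡ 322 (mod 859)
274^1024 ≡ 322^2 = 103684 ≡ 604 (mod 859)
274^2048 ≡ 604^2 = 364816 ≡ 600 (mod 859)
274^3662 = 274^2048 × 274^1024 × 274^512 × 274^64 × 274^8 × 274^4 × 274^2 ≡ 600 × 604 × 322 × 272 × 297 × 825 × 343 (mod 859).
Accumulate the product:
600 × 604 = 362400 ≡ 761
761 × 322 = 245042 ≡ 227
227 × 272 = 61744 ≡ 755
755 × 297 = 224235 ≡ 36
36 × 825 = 29700 ≡ 494
494 × 343 = 169442 ≡ 219

219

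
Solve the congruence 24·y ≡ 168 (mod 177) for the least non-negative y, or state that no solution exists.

gcd(24, 177) = 3, and 3 | 168, so solutions exist.
Divide through by 3: 8·y = 56 (mod 59).
8⁻¹ ≡ 37 (mod 59).
y ≡ 37·56 ≡ 7 (mod 59).
The smallest non-negative solution is y = 7.

7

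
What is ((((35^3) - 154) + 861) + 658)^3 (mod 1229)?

(35)^3 ≡ 1089 (mod 1229)
1089 - 154 = 935
935 + 861 = 1796 ≡ 567 (mod 1229)
567 + 658 = 1225
(1225)^3 ≡ 1165 (mod 1229)

1165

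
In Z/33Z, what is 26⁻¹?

14

Run the extended Euclidean algorithm:
33 = 1·26 + 7
26 = 3·7 + 5
7 = 1·5 + 2
5 = 2·2 + 1
2 = 2·1 + 0
gcd(26, 33) = 1, so the inverse exists.
Bézout: 1 = −11·33 + 14·26.
So 26⁻¹ ≡ 14 (mod 33).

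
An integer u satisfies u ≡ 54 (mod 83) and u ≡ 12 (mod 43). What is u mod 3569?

83⁻¹ mod 43: 83*14 ≡ 1 (mod 43), so 83⁻¹ ≡ 14.
u = 54 + 83*((12 − 54)*14 mod 43) = 54 + 83*14 = 1216.

1216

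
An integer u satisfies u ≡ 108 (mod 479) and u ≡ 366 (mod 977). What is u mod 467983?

405821

479⁻¹ mod 977: 479×257 ≡ 1 (mod 977), so 479⁻¹ ≡ 257.
u = 108 + 479×((366 − 108)×257 mod 977) = 108 + 479×847 = 405821.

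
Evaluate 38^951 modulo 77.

By square-and-multiply:
951 in binary is 1110110111, i.e. 951 = 512 + 256 + 128 + 32 + 16 + 4 + 2 + 1.
38^1 ≡ 38 (mod 77)
38^2 ≡ 38^2 = 1444 ≡ 58 (mod 77)
38^4 ≡ 58^2 = 3364 ≡ 53 (mod 77)
38^8 ≡ 53^2 = 2809 ≡ 37 (mod 77)
38^16 ≡ 37^2 = 1369 ≡ 60 (mod 77)
38^32 ≡ 60^2 = 3600 ≡ 58 (mod 77)
38^64 ≡ 58^2 = 3364 ≡ 53 (mod 77)
38^128 ≡ 53^2 = 2809 ≡ 37 (mod 77)
38^256 ≡ 37^2 = 1369 ≡ 60 (mod 77)
38^512 ≡ 60^2 = 3600 ≡ 58 (mod 77)
38^951 = 38^512 * 38^256 * 38^128 * 38^32 * 38^16 * 38^4 * 38^2 * 38^1 ≡ 58 * 60 * 37 * 58 * 60 * 53 * 58 * 38 (mod 77).
Accumulate the product:
58 * 60 = 3480 ≡ 15
15 * 37 = 555 ≡ 16
16 * 58 = 928 ≡ 4
4 * 60 = 240 ≡ 9
9 * 53 = 477 ≡ 15
15 * 58 = 870 ≡ 23
23 * 38 = 874 ≡ 27

27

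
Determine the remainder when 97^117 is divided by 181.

Compute successive squares:
117 in binary is 1110101, i.e. 117 = 64 + 32 + 16 + 4 + 1.
97^1 ≡ 97 (mod 181)
97^2 ≡ 97^2 = 9409 ≡ 178 (mod 181)
97^4 ≡ 178^2 = 31684 ≡ 9 (mod 181)
97^8 ≡ 9^2 = 81 (mod 181)
97^16 ≡ 81^2 = 6561 ≡ 45 (mod 181)
97^32 ≡ 45^2 = 2025 ≡ 34 (mod 181)
97^64 ≡ 34^2 = 1156 ≡ 70 (mod 181)
97^117 = 97^64 × 97^32 × 97^16 × 97^4 × 97^1 ≡ 70 × 34 × 45 × 9 × 97 (mod 181).
Accumulate the product:
70 × 34 = 2380 ≡ 27
27 × 45 = 1215 ≡ 129
129 × 9 = 1161 ≡ 75
75 × 97 = 7275 ≡ 35

35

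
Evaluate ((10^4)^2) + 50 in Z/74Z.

2

(10)^4 ≡ 10 (mod 74)
(10)^2 ≡ 26 (mod 74)
26 + 50 = 76 ≡ 2 (mod 74)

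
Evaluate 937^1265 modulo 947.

816

937^1 ≡ 937 (mod 947)
937^2 ≡ 937^2 = 877969 ≡ 100 (mod 947)
937^4 ≡ 100^2 = 10000 ≡ 530 (mod 947)
937^8 ≡ 530^2 = 280900 ≡ 588 (mod 947)
937^16 ≡ 588^2 = 345744 ≡ 89 (mod 947)
937^32 ≡ 89^2 = 7921 ≡ 345 (mod 947)
937^64 ≡ 345^2 = 119025 ≡ 650 (mod 947)
937^128 ≡ 650^2 = 422500 ≡ 138 (mod 947)
937^256 ≡ 138^2 = 19044 ≡ 104 (mod 947)
937^512 ≡ 104^2 = 10816 ≡ 399 (mod 947)
937^1024 ≡ 399^2 = 159201 ≡ 105 (mod 947)
937^1265 = 937^1024 * 937^128 * 937^64 * 937^32 * 937^16 * 937^1 ≡ 105 * 138 * 650 * 345 * 89 * 937 (mod 947).
Accumulate the product:
105 * 138 = 14490 ≡ 285
285 * 650 = 185250 ≡ 585
585 * 345 = 201825 ≡ 114
114 * 89 = 10146 ≡ 676
676 * 937 = 633412 ≡ 816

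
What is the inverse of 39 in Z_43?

43 = 1·39 + 4
39 = 9·4 + 3
4 = 1·3 + 1
3 = 3·1 + 0
gcd(39, 43) = 1, so the inverse exists.
Bézout: 1 = 10·43 − 11·39.
So 39⁻¹ ≡ −11 ≡ 32 (mod 43).

32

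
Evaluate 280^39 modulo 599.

173

39 in binary is 100111, i.e. 39 = 32 + 4 + 2 + 1.
280^1 ≡ 280 (mod 599)
280^2 ≡ 280^2 = 78400 ≡ 530 (mod 599)
280^4 ≡ 530^2 = 280900 ≡ 568 (mod 599)
280^8 ≡ 568^2 = 322624 ≡ 362 (mod 599)
280^16 ≡ 362^2 = 131044 ≡ 462 (mod 599)
280^32 ≡ 462^2 = 213444 ≡ 200 (mod 599)
280^39 = 280^32 · 280^4 · 280^2 · 280^1 ≡ 200 · 568 · 530 · 280 (mod 599).
Accumulate the product:
200 · 568 = 113600 ≡ 389
389 · 530 = 206170 ≡ 114
114 · 280 = 31920 ≡ 173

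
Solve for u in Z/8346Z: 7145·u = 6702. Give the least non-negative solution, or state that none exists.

6756

gcd(7145, 8346) = 1, so a unique solution mod 8346 exists.
7145⁻¹ ≡ 2189 (mod 8346).
u ≡ 2189·6702 ≡ 6756 (mod 8346).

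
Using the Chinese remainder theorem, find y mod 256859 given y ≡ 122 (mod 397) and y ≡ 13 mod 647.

106121

397⁻¹ mod 647: 397×603 ≡ 1 (mod 647), so 397⁻¹ ≡ 603.
y = 122 + 397×((13 − 122)×603 mod 647) = 122 + 397×267 = 106121.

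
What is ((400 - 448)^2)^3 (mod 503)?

97

400 - 448 = -48 ≡ 455 (mod 503)
(455)^2 ≡ 292 (mod 503)
(292)^3 ≡ 97 (mod 503)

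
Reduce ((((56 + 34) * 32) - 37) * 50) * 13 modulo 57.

10

56 + 34 = 90 ≡ 33 (mod 57)
33 * 32 = 1056 ≡ 30 (mod 57)
30 - 37 = -7 ≡ 50 (mod 57)
50 * 50 = 2500 ≡ 49 (mod 57)
49 * 13 = 637 ≡ 10 (mod 57)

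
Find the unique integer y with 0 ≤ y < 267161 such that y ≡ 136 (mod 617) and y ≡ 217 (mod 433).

138344

617⁻¹ mod 433: 617×393 ≡ 1 (mod 433), so 617⁻¹ ≡ 393.
y = 136 + 617×((217 − 136)×393 mod 433) = 136 + 617×224 = 138344.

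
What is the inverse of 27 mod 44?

31

Apply the Euclidean algorithm and back-substitute:
44 = 1×27 + 17
27 = 1×17 + 10
17 = 1×10 + 7
10 = 1×7 + 3
7 = 2×3 + 1
3 = 3×1 + 0
gcd(27, 44) = 1, so the inverse exists.
Back-substitute for 1:
1 = 1×7 − 2×3
  = −2×10 + 3×7
  = 3×17 − 5×10
  = −5×27 + 8×17
  = 8×44 − 13×27
So 27⁻¹ ≡ −13 ≡ 31 (mod 44).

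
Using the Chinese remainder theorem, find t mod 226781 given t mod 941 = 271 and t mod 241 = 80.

146126

941⁻¹ mod 241: 941*220 ≡ 1 (mod 241), so 941⁻¹ ≡ 220.
t = 271 + 941*((80 − 271)*220 mod 241) = 271 + 941*155 = 146126.
Check: 146126 mod 941 = 271, 146126 mod 241 = 80. ✓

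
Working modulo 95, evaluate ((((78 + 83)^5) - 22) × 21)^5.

49

78 + 83 = 161 ≡ 66 (mod 95)
(66)^5 ≡ 16 (mod 95)
16 - 22 = -6 ≡ 89 (mod 95)
89 × 21 = 1869 ≡ 64 (mod 95)
(64)^5 ≡ 49 (mod 95)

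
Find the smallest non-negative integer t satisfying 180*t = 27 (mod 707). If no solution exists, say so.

389

gcd(180, 707) = 1, so a unique solution mod 707 exists.
180⁻¹ ≡ 381 (mod 707).
t ≡ 381*27 ≡ 389 (mod 707).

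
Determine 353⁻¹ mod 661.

661 = 1·353 + 308
353 = 1·308 + 45
308 = 6·45 + 38
45 = 1·38 + 7
38 = 5·7 + 3
7 = 2·3 + 1
3 = 3·1 + 0
gcd(353, 661) = 1, so the inverse exists.
Bézout: 1 = −102·661 + 191·353.
So 353⁻¹ ≡ 191 (mod 661).

191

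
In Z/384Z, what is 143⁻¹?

239

384 = 2×143 + 98
143 = 1×98 + 45
98 = 2×45 + 8
45 = 5×8 + 5
8 = 1×5 + 3
5 = 1×3 + 2
3 = 1×2 + 1
2 = 2×1 + 0
gcd(143, 384) = 1, so the inverse exists.
Bézout: 1 = 54×384 − 145×143.
So 143⁻¹ ≡ −145 ≡ 239 (mod 384).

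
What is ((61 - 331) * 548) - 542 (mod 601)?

546

61 - 331 = -270 ≡ 331 (mod 601)
331 * 548 = 181388 ≡ 487 (mod 601)
487 - 542 = -55 ≡ 546 (mod 601)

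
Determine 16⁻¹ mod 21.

4

Apply the Euclidean algorithm and back-substitute:
21 = 1*16 + 5
16 = 3*5 + 1
5 = 5*1 + 0
gcd(16, 21) = 1, so the inverse exists.
Back-substitute for 1:
1 = 1*16 − 3*5
  = −3*21 + 4*16
So 16⁻¹ ≡ 4 (mod 21).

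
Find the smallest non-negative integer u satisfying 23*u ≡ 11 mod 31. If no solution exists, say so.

18

gcd(23, 31) = 1, so a unique solution mod 31 exists.
23⁻¹ ≡ 27 (mod 31).
u ≡ 27*11 ≡ 18 (mod 31).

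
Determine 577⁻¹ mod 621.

Run the extended Euclidean algorithm:
621 = 1*577 + 44
577 = 13*44 + 5
44 = 8*5 + 4
5 = 1*4 + 1
4 = 4*1 + 0
gcd(577, 621) = 1, so the inverse exists.
Back-substitute for 1:
1 = 1*5 − 1*4
  = −1*44 + 9*5
  = 9*577 − 118*44
  = −118*621 + 127*577
So 577⁻¹ ≡ 127 (mod 621).

127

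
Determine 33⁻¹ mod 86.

86 = 2·33 + 20
33 = 1·20 + 13
20 = 1·13 + 7
13 = 1·7 + 6
7 = 1·6 + 1
6 = 6·1 + 0
gcd(33, 86) = 1, so the inverse exists.
Back-substitute for 1:
1 = 1·7 − 1·6
  = −1·13 + 2·7
  = 2·20 − 3·13
  = −3·33 + 5·20
  = 5·86 − 13·33
So 33⁻¹ ≡ −13 ≡ 73 (mod 86).

73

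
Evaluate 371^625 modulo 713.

Compute successive squares:
625 in binary is 1001110001, i.e. 625 = 512 + 64 + 32 + 16 + 1.
371^1 ≡ 371 (mod 713)
371^2 ≡ 371^2 = 137641 ≡ 32 (mod 713)
371^4 ≡ 32^2 = 1024 ≡ 311 (mod 713)
371^8 ≡ 311^2 = 96721 ≡ 466 (mod 713)
371^16 ≡ 466^2 = 217156 ≡ 404 (mod 713)
371^32 ≡ 404^2 = 163216 ≡ 652 (mod 713)
371^64 ≡ 652^2 = 425104 ≡ 156 (mod 713)
371^128 ≡ 156^2 = 24336 ≡ 94 (mod 713)
371^256 ≡ 94^2 = 8836 ≡ 280 (mod 713)
371^512 ≡ 280^2 = 78400 ≡ 683 (mod 713)
371^625 = 371^512 * 371^64 * 371^32 * 371^16 * 371^1 ≡ 683 * 156 * 652 * 404 * 371 (mod 713).
Accumulate the product:
683 * 156 = 106548 ≡ 311
311 * 652 = 202772 ≡ 280
280 * 404 = 113120 ≡ 466
466 * 371 = 172886 ≡ 340

340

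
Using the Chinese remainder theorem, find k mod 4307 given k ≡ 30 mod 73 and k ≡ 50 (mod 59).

3826

73⁻¹ mod 59: 73*38 ≡ 1 (mod 59), so 73⁻¹ ≡ 38.
k = 30 + 73*((50 − 30)*38 mod 59) = 30 + 73*52 = 3826.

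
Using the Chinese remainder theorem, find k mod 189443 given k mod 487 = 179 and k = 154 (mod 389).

487⁻¹ mod 389: 487*131 ≡ 1 (mod 389), so 487⁻¹ ≡ 131.
k = 179 + 487*((154 − 179)*131 mod 389) = 179 + 487*226 = 110241.
Check: 110241 mod 487 = 179, 110241 mod 389 = 154. ✓

110241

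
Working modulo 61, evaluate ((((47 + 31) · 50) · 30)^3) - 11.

58

47 + 31 = 78 ≡ 17 (mod 61)
17 · 50 = 850 ≡ 57 (mod 61)
57 · 30 = 1710 ≡ 2 (mod 61)
(2)^3 ≡ 8 (mod 61)
8 - 11 = -3 ≡ 58 (mod 61)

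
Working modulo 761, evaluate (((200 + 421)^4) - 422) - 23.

200 + 421 = 621
(621)^4 ≡ 351 (mod 761)
351 - 422 = -71 ≡ 690 (mod 761)
690 - 23 = 667

667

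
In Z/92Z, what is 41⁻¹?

9

Apply the Euclidean algorithm and back-substitute:
92 = 2×41 + 10
41 = 4×10 + 1
10 = 10×1 + 0
gcd(41, 92) = 1, so the inverse exists.
Bézout: 1 = −4×92 + 9×41.
So 41⁻¹ ≡ 9 (mod 92).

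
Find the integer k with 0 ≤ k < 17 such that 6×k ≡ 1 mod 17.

17 = 2*6 + 5
6 = 1*5 + 1
5 = 5*1 + 0
gcd(6, 17) = 1, so the inverse exists.
Back-substitute for 1:
1 = 1*6 − 1*5
  = −1*17 + 3*6
So 6⁻¹ ≡ 3 (mod 17).

3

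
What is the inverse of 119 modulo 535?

535 = 4·119 + 59
119 = 2·59 + 1
59 = 59·1 + 0
gcd(119, 535) = 1, so the inverse exists.
Bézout: 1 = −2·535 + 9·119.
So 119⁻¹ ≡ 9 (mod 535).

9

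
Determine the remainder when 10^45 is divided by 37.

45 in binary is 101101, i.e. 45 = 32 + 8 + 4 + 1.
10^1 ≡ 10 (mod 37)
10^2 ≡ 10^2 = 100 ≡ 26 (mod 37)
10^4 ≡ 26^2 = 676 ≡ 10 (mod 37)
10^8 ≡ 10^2 = 100 ≡ 26 (mod 37)
10^16 ≡ 26^2 = 676 ≡ 10 (mod 37)
10^32 ≡ 10^2 = 100 ≡ 26 (mod 37)
10^45 = 10^32 · 10^8 · 10^4 · 10^1 ≡ 26 · 26 · 10 · 10 (mod 37).
Accumulate the product:
26 · 26 = 676 ≡ 10
10 · 10 = 100 ≡ 26
26 · 10 = 260 ≡ 1

1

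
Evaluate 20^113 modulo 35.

By square-and-multiply:
113 in binary is 1110001, i.e. 113 = 64 + 32 + 16 + 1.
20^1 ≡ 20 (mod 35)
20^2 ≡ 20^2 = 400 ≡ 15 (mod 35)
20^4 ≡ 15^2 = 225 ≡ 15 (mod 35)
20^8 ≡ 15^2 = 225 ≡ 15 (mod 35)
20^16 ≡ 15^2 = 225 ≡ 15 (mod 35)
20^32 ≡ 15^2 = 225 ≡ 15 (mod 35)
20^64 ≡ 15^2 = 225 ≡ 15 (mod 35)
20^113 = 20^64 * 20^32 * 20^16 * 20^1 ≡ 15 * 15 * 15 * 20 (mod 35).
Accumulate the product:
15 * 15 = 225 ≡ 15
15 * 15 = 225 ≡ 15
15 * 20 = 300 ≡ 20

20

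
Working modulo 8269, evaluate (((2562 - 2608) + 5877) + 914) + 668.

2562 - 2608 = -46 ≡ 8223 (mod 8269)
8223 + 5877 = 14100 ≡ 5831 (mod 8269)
5831 + 914 = 6745
6745 + 668 = 7413

7413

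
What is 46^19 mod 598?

552

46^1 ≡ 46 (mod 598)
46^2 ≡ 46^2 = 2116 ≡ 322 (mod 598)
46^4 ≡ 322^2 = 103684 ≡ 230 (mod 598)
46^8 ≡ 230^2 = 52900 ≡ 276 (mod 598)
46^16 ≡ 276^2 = 76176 ≡ 230 (mod 598)
46^19 = 46^16 × 46^2 × 46^1 ≡ 230 × 322 × 46 (mod 598).
Accumulate the product:
230 × 322 = 74060 ≡ 506
506 × 46 = 23276 ≡ 552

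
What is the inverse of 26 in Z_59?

59 = 2×26 + 7
26 = 3×7 + 5
7 = 1×5 + 2
5 = 2×2 + 1
2 = 2×1 + 0
gcd(26, 59) = 1, so the inverse exists.
Back-substitute for 1:
1 = 1×5 − 2×2
  = −2×7 + 3×5
  = 3×26 − 11×7
  = −11×59 + 25×26
So 26⁻¹ ≡ 25 (mod 59).

25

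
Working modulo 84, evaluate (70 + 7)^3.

70 + 7 = 77
(77)^3 ≡ 77 (mod 84)

77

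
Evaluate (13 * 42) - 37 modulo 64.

13 * 42 = 546 ≡ 34 (mod 64)
34 - 37 = -3 ≡ 61 (mod 64)

61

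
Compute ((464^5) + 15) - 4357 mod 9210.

(464)^5 ≡ 554 (mod 9210)
554 + 15 = 569
569 - 4357 = -3788 ≡ 5422 (mod 9210)

5422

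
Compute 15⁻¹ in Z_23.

20

23 = 1*15 + 8
15 = 1*8 + 7
8 = 1*7 + 1
7 = 7*1 + 0
gcd(15, 23) = 1, so the inverse exists.
Back-substitute for 1:
1 = 1*8 − 1*7
  = −1*15 + 2*8
  = 2*23 − 3*15
So 15⁻¹ ≡ −3 ≡ 20 (mod 23).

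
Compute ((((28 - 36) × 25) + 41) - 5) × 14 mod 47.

28 - 36 = -8 ≡ 39 (mod 47)
39 × 25 = 975 ≡ 35 (mod 47)
35 + 41 = 76 ≡ 29 (mod 47)
29 - 5 = 24
24 × 14 = 336 ≡ 7 (mod 47)

7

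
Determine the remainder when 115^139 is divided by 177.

Compute successive squares:
139 in binary is 10001011, i.e. 139 = 128 + 8 + 2 + 1.
115^1 ≡ 115 (mod 177)
115^2 ≡ 115^2 = 13225 ≡ 127 (mod 177)
115^4 ≡ 127^2 = 16129 ≡ 22 (mod 177)
115^8 ≡ 22^2 = 484 ≡ 130 (mod 177)
115^16 ≡ 130^2 = 16900 ≡ 85 (mod 177)
115^32 ≡ 85^2 = 7225 ≡ 145 (mod 177)
115^64 ≡ 145^2 = 21025 ≡ 139 (mod 177)
115^128 ≡ 139^2 = 19321 ≡ 28 (mod 177)
115^139 = 115^128 * 115^8 * 115^2 * 115^1 ≡ 28 * 130 * 127 * 115 (mod 177).
Accumulate the product:
28 * 130 = 3640 ≡ 100
100 * 127 = 12700 ≡ 133
133 * 115 = 15295 ≡ 73

73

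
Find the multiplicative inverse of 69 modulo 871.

101

871 = 12×69 + 43
69 = 1×43 + 26
43 = 1×26 + 17
26 = 1×17 + 9
17 = 1×9 + 8
9 = 1×8 + 1
8 = 8×1 + 0
gcd(69, 871) = 1, so the inverse exists.
Back-substitute for 1:
1 = 1×9 − 1×8
  = −1×17 + 2×9
  = 2×26 − 3×17
  = −3×43 + 5×26
  = 5×69 − 8×43
  = −8×871 + 101×69
So 69⁻¹ ≡ 101 (mod 871).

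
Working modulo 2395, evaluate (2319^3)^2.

(2319)^3 ≡ 1704 (mod 2395)
(1704)^2 ≡ 876 (mod 2395)

876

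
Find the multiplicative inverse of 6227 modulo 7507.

7507 = 1*6227 + 1280
6227 = 4*1280 + 1107
1280 = 1*1107 + 173
1107 = 6*173 + 69
173 = 2*69 + 35
69 = 1*35 + 34
35 = 1*34 + 1
34 = 34*1 + 0
gcd(6227, 7507) = 1, so the inverse exists.
Back-substitute for 1:
1 = 1*35 − 1*34
  = −1*69 + 2*35
  = 2*173 − 5*69
  = −5*1107 + 32*173
  = 32*1280 − 37*1107
  = −37*6227 + 180*1280
  = 180*7507 − 217*6227
So 6227⁻¹ ≡ −217 ≡ 7290 (mod 7507).

7290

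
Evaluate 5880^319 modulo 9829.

4635

By square-and-multiply:
319 in binary is 100111111, i.e. 319 = 256 + 32 + 16 + 8 + 4 + 2 + 1.
5880^1 ≡ 5880 (mod 9829)
5880^2 ≡ 5880^2 = 34574400 ≡ 5807 (mod 9829)
5880^4 ≡ 5807^2 = 33721249 ≡ 7779 (mod 9829)
5880^8 ≡ 7779^2 = 60512841 ≡ 5517 (mod 9829)
5880^16 ≡ 5517^2 = 30437289 ≡ 6705 (mod 9829)
5880^32 ≡ 6705^2 = 44957025 ≡ 9008 (mod 9829)
5880^64 ≡ 9008^2 = 81144064 ≡ 5669 (mod 9829)
5880^128 ≡ 5669^2 = 32137561 ≡ 6560 (mod 9829)
5880^256 ≡ 6560^2 = 43033600 ≡ 2238 (mod 9829)
5880^319 = 5880^256 × 5880^32 × 5880^16 × 5880^8 × 5880^4 × 5880^2 × 5880^1 ≡ 2238 × 9008 × 6705 × 5517 × 7779 × 5807 × 5880 (mod 9829).
Accumulate the product:
2238 × 9008 = 20159904 ≡ 625
625 × 6705 = 4190625 ≡ 3471
3471 × 5517 = 19149507 ≡ 2615
2615 × 7779 = 20342085 ≡ 5884
5884 × 5807 = 34168388 ≡ 2784
2784 × 5880 = 16369920 ≡ 4635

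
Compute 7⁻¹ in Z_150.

43

Run the extended Euclidean algorithm:
150 = 21·7 + 3
7 = 2·3 + 1
3 = 3·1 + 0
gcd(7, 150) = 1, so the inverse exists.
Bézout: 1 = −2·150 + 43·7.
So 7⁻¹ ≡ 43 (mod 150).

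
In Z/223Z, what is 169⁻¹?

128

223 = 1*169 + 54
169 = 3*54 + 7
54 = 7*7 + 5
7 = 1*5 + 2
5 = 2*2 + 1
2 = 2*1 + 0
gcd(169, 223) = 1, so the inverse exists.
Bézout: 1 = 72*223 − 95*169.
So 169⁻¹ ≡ −95 ≡ 128 (mod 223).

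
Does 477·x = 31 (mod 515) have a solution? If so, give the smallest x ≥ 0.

gcd(477, 515) = 1, so a unique solution mod 515 exists.
477⁻¹ ≡ 393 (mod 515).
x ≡ 393·31 ≡ 338 (mod 515).

338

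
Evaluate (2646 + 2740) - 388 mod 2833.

2646 + 2740 = 5386 ≡ 2553 (mod 2833)
2553 - 388 = 2165

2165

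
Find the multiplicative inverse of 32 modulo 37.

Apply the Euclidean algorithm and back-substitute:
37 = 1·32 + 5
32 = 6·5 + 2
5 = 2·2 + 1
2 = 2·1 + 0
gcd(32, 37) = 1, so the inverse exists.
Bézout: 1 = 13·37 − 15·32.
So 32⁻¹ ≡ −15 ≡ 22 (mod 37).

22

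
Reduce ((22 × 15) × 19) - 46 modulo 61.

2

22 × 15 = 330 ≡ 25 (mod 61)
25 × 19 = 475 ≡ 48 (mod 61)
48 - 46 = 2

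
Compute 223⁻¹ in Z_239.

224

Run the extended Euclidean algorithm:
239 = 1*223 + 16
223 = 13*16 + 15
16 = 1*15 + 1
15 = 15*1 + 0
gcd(223, 239) = 1, so the inverse exists.
Bézout: 1 = 14*239 − 15*223.
So 223⁻¹ ≡ −15 ≡ 224 (mod 239).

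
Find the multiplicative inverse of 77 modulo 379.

64

By the extended Euclidean algorithm:
379 = 4×77 + 71
77 = 1×71 + 6
71 = 11×6 + 5
6 = 1×5 + 1
5 = 5×1 + 0
gcd(77, 379) = 1, so the inverse exists.
Bézout: 1 = −13×379 + 64×77.
So 77⁻¹ ≡ 64 (mod 379).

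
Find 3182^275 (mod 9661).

275 in binary is 100010011, i.e. 275 = 256 + 16 + 2 + 1.
3182^1 ≡ 3182 (mod 9661)
3182^2 ≡ 3182^2 = 10125124 ≡ 396 (mod 9661)
3182^4 ≡ 396^2 = 156816 ≡ 2240 (mod 9661)
3182^8 ≡ 2240^2 = 5017600 ≡ 3541 (mod 9661)
3182^16 ≡ 3541^2 = 12538681 ≡ 8364 (mod 9661)
3182^32 ≡ 8364^2 = 69956496 ≡ 1195 (mod 9661)
3182^64 ≡ 1195^2 = 1428025 ≡ 7858 (mod 9661)
3182^128 ≡ 7858^2 = 61748164 ≡ 4713 (mod 9661)
3182^256 ≡ 4713^2 = 22212369 ≡ 1730 (mod 9661)
3182^275 = 3182^256 × 3182^16 × 3182^2 × 3182^1 ≡ 1730 × 8364 × 396 × 3182 (mod 9661).
Accumulate the product:
1730 × 8364 = 14469720 ≡ 7203
7203 × 396 = 2852388 ≡ 2393
2393 × 3182 = 7614526 ≡ 1658

1658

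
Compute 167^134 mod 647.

440

By square-and-multiply:
134 in binary is 10000110, i.e. 134 = 128 + 4 + 2.
167^1 ≡ 167 (mod 647)
167^2 ≡ 167^2 = 27889 ≡ 68 (mod 647)
167^4 ≡ 68^2 = 4624 ≡ 95 (mod 647)
167^8 ≡ 95^2 = 9025 ≡ 614 (mod 647)
167^16 ≡ 614^2 = 376996 ≡ 442 (mod 647)
167^32 ≡ 442^2 = 195364 ≡ 617 (mod 647)
167^64 ≡ 617^2 = 380689 ≡ 253 (mod 647)
167^128 ≡ 253^2 = 64009 ≡ 603 (mod 647)
167^134 = 167^128 * 167^4 * 167^2 ≡ 603 * 95 * 68 (mod 647).
Accumulate the product:
603 * 95 = 57285 ≡ 349
349 * 68 = 23732 ≡ 440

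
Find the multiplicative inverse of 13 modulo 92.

By the extended Euclidean algorithm:
92 = 7·13 + 1
13 = 13·1 + 0
gcd(13, 92) = 1, so the inverse exists.
Back-substitute for 1:
1 = 1·92 − 7·13
So 13⁻¹ ≡ −7 ≡ 85 (mod 92).

85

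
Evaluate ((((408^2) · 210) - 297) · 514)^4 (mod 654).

66

(408)^2 ≡ 348 (mod 654)
348 · 210 = 73080 ≡ 486 (mod 654)
486 - 297 = 189
189 · 514 = 97146 ≡ 354 (mod 654)
(354)^4 ≡ 66 (mod 654)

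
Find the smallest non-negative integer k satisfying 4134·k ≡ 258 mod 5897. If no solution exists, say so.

719

gcd(4134, 5897) = 1, so a unique solution mod 5897 exists.
4134⁻¹ ≡ 2997 (mod 5897).
k ≡ 2997·258 ≡ 719 (mod 5897).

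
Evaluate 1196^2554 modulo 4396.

2388

By square-and-multiply:
1196^1 ≡ 1196 (mod 4396)
1196^2 ≡ 1196^2 = 1430416 ≡ 1716 (mod 4396)
1196^4 ≡ 1716^2 = 2944656 ≡ 3732 (mod 4396)
1196^8 ≡ 3732^2 = 13927824 ≡ 1296 (mod 4396)
1196^16 ≡ 1296^2 = 1679616 ≡ 344 (mod 4396)
1196^32 ≡ 344^2 = 118336 ≡ 4040 (mod 4396)
1196^64 ≡ 4040^2 = 16321600 ≡ 3648 (mod 4396)
1196^128 ≡ 3648^2 = 13307904 ≡ 1212 (mod 4396)
1196^256 ≡ 1212^2 = 1468944 ≡ 680 (mod 4396)
1196^512 ≡ 680^2 = 462400 ≡ 820 (mod 4396)
1196^1024 ≡ 820^2 = 672400 ≡ 4208 (mod 4396)
1196^2048 ≡ 4208^2 = 17707264 ≡ 176 (mod 4396)
1196^2554 = 1196^2048 · 1196^256 · 1196^128 · 1196^64 · 1196^32 · 1196^16 · 1196^8 · 1196^2 ≡ 176 · 680 · 1212 · 3648 · 4040 · 344 · 1296 · 1716 (mod 4396).
Accumulate the product:
176 · 680 = 119680 ≡ 988
988 · 1212 = 1197456 ≡ 1744
1744 · 3648 = 6362112 ≡ 1100
1100 · 4040 = 4444000 ≡ 4040
4040 · 344 = 1389760 ≡ 624
624 · 1296 = 808704 ≡ 4236
4236 · 1716 = 7268976 ≡ 2388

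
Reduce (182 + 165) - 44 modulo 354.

182 + 165 = 347
347 - 44 = 303

303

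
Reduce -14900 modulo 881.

-14900 = -17*881 + 77, so -14900 ≡ 77 (mod 881).

77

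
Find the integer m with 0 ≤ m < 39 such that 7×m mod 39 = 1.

28

Apply the Euclidean algorithm and back-substitute:
39 = 5·7 + 4
7 = 1·4 + 3
4 = 1·3 + 1
3 = 3·1 + 0
gcd(7, 39) = 1, so the inverse exists.
Bézout: 1 = 2·39 − 11·7.
So 7⁻¹ ≡ −11 ≡ 28 (mod 39).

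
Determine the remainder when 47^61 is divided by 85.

47^1 ≡ 47 (mod 85)
47^2 ≡ 47^2 = 2209 ≡ 84 (mod 85)
47^4 ≡ 84^2 = 7056 ≡ 1 (mod 85)
47^8 ≡ 1^2 = 1 (mod 85)
47^16 ≡ 1^2 = 1 (mod 85)
47^32 ≡ 1^2 = 1 (mod 85)
47^61 = 47^32 * 47^16 * 47^8 * 47^4 * 47^1 ≡ 1 * 1 * 1 * 1 * 47 (mod 85).
Accumulate the product:
1 * 1 = 1
1 * 1 = 1
1 * 1 = 1
1 * 47 = 47

47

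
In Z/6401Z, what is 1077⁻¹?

3358

6401 = 5*1077 + 1016
1077 = 1*1016 + 61
1016 = 16*61 + 40
61 = 1*40 + 21
40 = 1*21 + 19
21 = 1*19 + 2
19 = 9*2 + 1
2 = 2*1 + 0
gcd(1077, 6401) = 1, so the inverse exists.
Back-substitute for 1:
1 = 1*19 − 9*2
  = −9*21 + 10*19
  = 10*40 − 19*21
  = −19*61 + 29*40
  = 29*1016 − 483*61
  = −483*1077 + 512*1016
  = 512*6401 − 3043*1077
So 1077⁻¹ ≡ −3043 ≡ 3358 (mod 6401).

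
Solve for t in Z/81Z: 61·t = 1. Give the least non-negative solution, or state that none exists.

4

gcd(61, 81) = 1, so a unique solution mod 81 exists.
61⁻¹ ≡ 4 (mod 81).
t ≡ 4·1 ≡ 4 (mod 81).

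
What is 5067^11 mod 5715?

Using repeated squaring:
11 in binary is 1011, i.e. 11 = 8 + 2 + 1.
5067^1 ≡ 5067 (mod 5715)
5067^2 ≡ 5067^2 = 25674489 ≡ 2709 (mod 5715)
5067^4 ≡ 2709^2 = 7338681 ≡ 621 (mod 5715)
5067^8 ≡ 621^2 = 385641 ≡ 2736 (mod 5715)
5067^11 = 5067^8 · 5067^2 · 5067^1 ≡ 2736 · 2709 · 5067 (mod 5715).
Accumulate the product:
2736 · 2709 = 7411824 ≡ 5184
5184 · 5067 = 26267328 ≡ 1188

1188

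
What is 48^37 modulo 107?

89

Compute successive squares:
37 in binary is 100101, i.e. 37 = 32 + 4 + 1.
48^1 ≡ 48 (mod 107)
48^2 ≡ 48^2 = 2304 ≡ 57 (mod 107)
48^4 ≡ 57^2 = 3249 ≡ 39 (mod 107)
48^8 ≡ 39^2 = 1521 ≡ 23 (mod 107)
48^16 ≡ 23^2 = 529 ≡ 101 (mod 107)
48^32 ≡ 101^2 = 10201 ≡ 36 (mod 107)
48^37 = 48^32 · 48^4 · 48^1 ≡ 36 · 39 · 48 (mod 107).
Accumulate the product:
36 · 39 = 1404 ≡ 13
13 · 48 = 624 ≡ 89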